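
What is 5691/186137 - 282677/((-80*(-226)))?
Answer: -7501965067/480765280 ≈ -15.604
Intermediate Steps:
5691/186137 - 282677/((-80*(-226))) = 5691*(1/186137) - 282677/18080 = 813/26591 - 282677*1/18080 = 813/26591 - 282677/18080 = -7501965067/480765280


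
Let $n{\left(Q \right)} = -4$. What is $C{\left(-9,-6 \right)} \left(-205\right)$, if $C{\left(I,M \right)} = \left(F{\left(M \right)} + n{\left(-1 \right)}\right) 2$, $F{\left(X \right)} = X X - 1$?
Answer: $-12710$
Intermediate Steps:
$F{\left(X \right)} = -1 + X^{2}$ ($F{\left(X \right)} = X^{2} - 1 = -1 + X^{2}$)
$C{\left(I,M \right)} = -10 + 2 M^{2}$ ($C{\left(I,M \right)} = \left(\left(-1 + M^{2}\right) - 4\right) 2 = \left(-5 + M^{2}\right) 2 = -10 + 2 M^{2}$)
$C{\left(-9,-6 \right)} \left(-205\right) = \left(-10 + 2 \left(-6\right)^{2}\right) \left(-205\right) = \left(-10 + 2 \cdot 36\right) \left(-205\right) = \left(-10 + 72\right) \left(-205\right) = 62 \left(-205\right) = -12710$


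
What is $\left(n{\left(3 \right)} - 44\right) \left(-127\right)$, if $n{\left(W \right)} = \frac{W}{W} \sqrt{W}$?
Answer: $5588 - 127 \sqrt{3} \approx 5368.0$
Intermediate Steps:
$n{\left(W \right)} = \sqrt{W}$ ($n{\left(W \right)} = 1 \sqrt{W} = \sqrt{W}$)
$\left(n{\left(3 \right)} - 44\right) \left(-127\right) = \left(\sqrt{3} - 44\right) \left(-127\right) = \left(-44 + \sqrt{3}\right) \left(-127\right) = 5588 - 127 \sqrt{3}$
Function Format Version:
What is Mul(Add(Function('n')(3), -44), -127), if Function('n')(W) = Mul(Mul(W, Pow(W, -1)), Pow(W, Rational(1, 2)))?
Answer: Add(5588, Mul(-127, Pow(3, Rational(1, 2)))) ≈ 5368.0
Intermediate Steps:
Function('n')(W) = Pow(W, Rational(1, 2)) (Function('n')(W) = Mul(1, Pow(W, Rational(1, 2))) = Pow(W, Rational(1, 2)))
Mul(Add(Function('n')(3), -44), -127) = Mul(Add(Pow(3, Rational(1, 2)), -44), -127) = Mul(Add(-44, Pow(3, Rational(1, 2))), -127) = Add(5588, Mul(-127, Pow(3, Rational(1, 2))))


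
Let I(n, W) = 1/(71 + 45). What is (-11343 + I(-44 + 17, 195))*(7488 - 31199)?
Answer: 31198625557/116 ≈ 2.6895e+8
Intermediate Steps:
I(n, W) = 1/116
(-11343 + I(-44 + 17, 195))*(7488 - 31199) = (-11343 + 1/116)*(7488 - 31199) = -1315787/116*(-23711) = 31198625557/116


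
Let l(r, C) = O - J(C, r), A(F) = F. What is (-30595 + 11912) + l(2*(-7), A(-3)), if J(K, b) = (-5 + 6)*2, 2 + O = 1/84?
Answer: -1569707/84 ≈ -18687.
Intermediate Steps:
O = -167/84 (O = -2 + 1/84 = -167/84 ≈ -1.9881)
J(K, b) = 2 (J(K, b) = 1*2 = 2)
l(r, C) = -335/84 (l(r, C) = -167/84 - 1*2 = -167/84 - 2 = -335/84)
(-30595 + 11912) + l(2*(-7), A(-3)) = (-30595 + 11912) - 335/84 = -18683 - 335/84 = -1569707/84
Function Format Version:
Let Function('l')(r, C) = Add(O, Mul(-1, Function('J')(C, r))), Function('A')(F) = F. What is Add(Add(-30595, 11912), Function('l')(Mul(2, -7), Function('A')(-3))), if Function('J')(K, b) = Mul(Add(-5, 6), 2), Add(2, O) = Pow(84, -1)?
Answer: Rational(-1569707, 84) ≈ -18687.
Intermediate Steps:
O = Rational(-167, 84) (O = Add(-2, Pow(84, -1)) = Add(-2, Rational(1, 84)) = Rational(-167, 84) ≈ -1.9881)
Function('J')(K, b) = 2 (Function('J')(K, b) = Mul(1, 2) = 2)
Function('l')(r, C) = Rational(-335, 84) (Function('l')(r, C) = Add(Rational(-167, 84), Mul(-1, 2)) = Add(Rational(-167, 84), -2) = Rational(-335, 84))
Add(Add(-30595, 11912), Function('l')(Mul(2, -7), Function('A')(-3))) = Add(Add(-30595, 11912), Rational(-335, 84)) = Add(-18683, Rational(-335, 84)) = Rational(-1569707, 84)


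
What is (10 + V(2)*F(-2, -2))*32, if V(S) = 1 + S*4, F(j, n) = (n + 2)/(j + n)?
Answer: 320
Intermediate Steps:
F(j, n) = (2 + n)/(j + n)
V(S) = 1 + 4*S
(10 + V(2)*F(-2, -2))*32 = (10 + (1 + 4*2)*((2 - 2)/(-2 - 2)))*32 = (10 + (1 + 8)*(0/(-4)))*32 = (10 + 9*(-1/4*0))*32 = (10 + 9*0)*32 = (10 + 0)*32 = 10*32 = 320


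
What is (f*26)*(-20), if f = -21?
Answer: 10920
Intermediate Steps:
(f*26)*(-20) = -21*26*(-20) = -546*(-20) = 10920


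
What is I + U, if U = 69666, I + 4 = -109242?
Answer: -39580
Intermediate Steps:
I = -109246 (I = -4 - 109242 = -109246)
I + U = -109246 + 69666 = -39580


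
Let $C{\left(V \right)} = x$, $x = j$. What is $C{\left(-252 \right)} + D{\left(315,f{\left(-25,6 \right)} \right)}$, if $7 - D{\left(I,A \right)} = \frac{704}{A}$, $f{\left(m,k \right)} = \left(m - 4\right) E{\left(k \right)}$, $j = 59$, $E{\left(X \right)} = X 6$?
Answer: $\frac{17402}{261} \approx 66.674$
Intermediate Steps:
$E{\left(X \right)} = 6 X$
$x = 59$
$C{\left(V \right)} = 59$
$f{\left(m,k \right)} = 6 k \left(-4 + m\right)$ ($f{\left(m,k \right)} = \left(m - 4\right) 6 k = \left(-4 + m\right) 6 k = 6 k \left(-4 + m\right)$)
$D{\left(I,A \right)} = 7 - \frac{704}{A}$
$C{\left(-252 \right)} + D{\left(315,f{\left(-25,6 \right)} \right)} = 59 + \left(7 - \frac{704}{6 \cdot 6 \left(-4 - 25\right)}\right) = 59 + \left(7 - \frac{704}{6 \cdot 6 \left(-29\right)}\right) = 59 + \left(7 - \frac{704}{-1044}\right) = 59 + \left(7 - - \frac{176}{261}\right) = 59 + \left(7 + \frac{176}{261}\right) = 59 + \frac{2003}{261} = \frac{17402}{261}$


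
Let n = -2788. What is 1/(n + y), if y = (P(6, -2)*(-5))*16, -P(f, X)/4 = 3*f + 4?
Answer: 1/4252 ≈ 0.00023518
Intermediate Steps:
P(f, X) = -16 - 12*f (P(f, X) = -4*(3*f + 4) = -4*(4 + 3*f) = -16 - 12*f)
y = 7040 (y = ((-16 - 12*6)*(-5))*16 = ((-16 - 72)*(-5))*16 = -88*(-5)*16 = 440*16 = 7040)
1/(n + y) = 1/(-2788 + 7040) = 1/4252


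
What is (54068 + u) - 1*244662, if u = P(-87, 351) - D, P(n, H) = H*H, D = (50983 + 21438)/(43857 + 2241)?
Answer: -3106754935/46098 ≈ -67395.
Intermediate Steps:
D = 72421/46098 ≈ 1.5710
P(n, H) = H²
u = 5679247277/46098 (u = 351² - 1*72421/46098 = 123201 - 72421/46098 = 5679247277/46098 ≈ 1.2320e+5)
(54068 + u) - 1*244662 = (54068 + 5679247277/46098) - 1*244662 = 8171673941/46098 - 244662 = -3106754935/46098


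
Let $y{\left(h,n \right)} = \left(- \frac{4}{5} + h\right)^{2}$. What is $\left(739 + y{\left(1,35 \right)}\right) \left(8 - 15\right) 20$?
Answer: $- \frac{517328}{5} \approx -1.0347 \cdot 10^{5}$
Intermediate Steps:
$y{\left(h,n \right)} = \left(- \frac{4}{5} + h\right)^{2}$ ($y{\left(h,n \right)} = \left(\left(-4\right) \frac{1}{5} + h\right)^{2} = \left(- \frac{4}{5} + h\right)^{2}$)
$\left(739 + y{\left(1,35 \right)}\right) \left(8 - 15\right) 20 = \left(739 + \frac{\left(-4 + 5 \cdot 1\right)^{2}}{25}\right) \left(8 - 15\right) 20 = \left(739 + \frac{\left(-4 + 5\right)^{2}}{25}\right) \left(\left(-7\right) 20\right) = \left(739 + \frac{1^{2}}{25}\right) \left(-140\right) = \left(739 + \frac{1}{25} \cdot 1\right) \left(-140\right) = \left(739 + \frac{1}{25}\right) \left(-140\right) = \frac{18476}{25} \left(-140\right) = - \frac{517328}{5}$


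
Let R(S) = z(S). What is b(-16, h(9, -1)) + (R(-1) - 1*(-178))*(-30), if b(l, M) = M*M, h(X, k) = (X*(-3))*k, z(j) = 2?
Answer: -4671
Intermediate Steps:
h(X, k) = -3*X*k (h(X, k) = (-3*X)*k = -3*X*k)
R(S) = 2
b(l, M) = M**2
b(-16, h(9, -1)) + (R(-1) - 1*(-178))*(-30) = (-3*9*(-1))**2 + (2 - 1*(-178))*(-30) = 27**2 + (2 + 178)*(-30) = 729 + 180*(-30) = 729 - 5400 = -4671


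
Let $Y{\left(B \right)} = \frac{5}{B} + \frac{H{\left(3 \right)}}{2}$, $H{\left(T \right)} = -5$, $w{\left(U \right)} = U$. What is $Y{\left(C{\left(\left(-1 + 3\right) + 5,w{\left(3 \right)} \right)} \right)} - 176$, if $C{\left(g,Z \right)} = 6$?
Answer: $- \frac{533}{3} \approx -177.67$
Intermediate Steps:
$Y{\left(B \right)} = - \frac{5}{2} + \frac{5}{B}$ ($Y{\left(B \right)} = \frac{5}{B} - \frac{5}{2} = - \frac{5}{2} + \frac{5}{B}$)
$Y{\left(C{\left(\left(-1 + 3\right) + 5,w{\left(3 \right)} \right)} \right)} - 176 = \left(- \frac{5}{2} + \frac{5}{6}\right) - 176 = - \frac{5}{3} - 176 = - \frac{533}{3}$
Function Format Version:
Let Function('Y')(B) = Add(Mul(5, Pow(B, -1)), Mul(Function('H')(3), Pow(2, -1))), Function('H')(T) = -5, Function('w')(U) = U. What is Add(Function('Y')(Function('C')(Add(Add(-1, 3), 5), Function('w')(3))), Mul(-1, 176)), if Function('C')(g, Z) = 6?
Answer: Rational(-533, 3) ≈ -177.67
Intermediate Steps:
Function('Y')(B) = Add(Rational(-5, 2), Mul(5, Pow(B, -1))) (Function('Y')(B) = Add(Mul(5, Pow(B, -1)), Mul(-5, Pow(2, -1))) = Add(Mul(5, Pow(B, -1)), Mul(-5, Rational(1, 2))) = Add(Mul(5, Pow(B, -1)), Rational(-5, 2)) = Add(Rational(-5, 2), Mul(5, Pow(B, -1))))
Add(Function('Y')(Function('C')(Add(Add(-1, 3), 5), Function('w')(3))), Mul(-1, 176)) = Add(Add(Rational(-5, 2), Mul(5, Pow(6, -1))), Mul(-1, 176)) = Add(Add(Rational(-5, 2), Mul(5, Rational(1, 6))), -176) = Add(Add(Rational(-5, 2), Rational(5, 6)), -176) = Add(Rational(-5, 3), -176) = Rational(-533, 3)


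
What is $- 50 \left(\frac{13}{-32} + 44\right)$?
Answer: $- \frac{34875}{16} \approx -2179.7$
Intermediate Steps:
$- 50 \left(\frac{13}{-32} + 44\right) = - 50 \left(13 \left(- \frac{1}{32}\right) + 44\right) = - 50 \left(- \frac{13}{32} + 44\right) = \left(-50\right) \frac{1395}{32} = - \frac{34875}{16}$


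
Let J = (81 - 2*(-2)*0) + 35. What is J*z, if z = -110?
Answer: -12760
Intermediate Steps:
J = 116 (J = (81 + 4*0) + 35 = (81 + 0) + 35 = 81 + 35 = 116)
J*z = 116*(-110) = -12760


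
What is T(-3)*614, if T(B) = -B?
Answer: 1842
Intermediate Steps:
T(-3)*614 = -1*(-3)*614 = 3*614 = 1842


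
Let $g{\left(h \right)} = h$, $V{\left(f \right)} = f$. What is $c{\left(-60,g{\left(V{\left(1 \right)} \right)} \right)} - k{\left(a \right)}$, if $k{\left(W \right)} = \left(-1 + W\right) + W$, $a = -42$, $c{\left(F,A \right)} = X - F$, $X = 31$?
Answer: $176$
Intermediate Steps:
$c{\left(F,A \right)} = 31 - F$
$k{\left(W \right)} = -1 + 2 W$
$c{\left(-60,g{\left(V{\left(1 \right)} \right)} \right)} - k{\left(a \right)} = \left(31 - -60\right) - \left(-1 + 2 \left(-42\right)\right) = \left(31 + 60\right) - \left(-1 - 84\right) = 91 - -85 = 91 + 85 = 176$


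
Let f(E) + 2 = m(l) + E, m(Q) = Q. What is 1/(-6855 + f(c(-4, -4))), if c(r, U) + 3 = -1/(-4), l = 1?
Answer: -4/27435 ≈ -0.00014580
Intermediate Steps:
c(r, U) = -11/4 (c(r, U) = -3 - 1/(-4) = -3 - 1*(-¼) = -3 + ¼ = -11/4)
f(E) = -1 + E (f(E) = -2 + (1 + E) = -1 + E)
1/(-6855 + f(c(-4, -4))) = 1/(-6855 + (-1 - 11/4)) = 1/(-6855 - 15/4) = 1/(-27435/4) = -4/27435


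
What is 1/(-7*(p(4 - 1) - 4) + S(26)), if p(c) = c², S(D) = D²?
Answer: 1/641 ≈ 0.0015601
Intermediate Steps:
1/(-7*(p(4 - 1) - 4) + S(26)) = 1/(-7*((4 - 1)² - 4) + 26²) = 1/(-7*(3² - 4) + 676) = 1/(-7*(9 - 4) + 676) = 1/(-7*5 + 676) = 1/(-35 + 676) = 1/641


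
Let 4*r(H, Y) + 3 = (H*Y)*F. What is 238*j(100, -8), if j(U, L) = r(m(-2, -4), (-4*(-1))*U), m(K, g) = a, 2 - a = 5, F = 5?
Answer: -714357/2 ≈ -3.5718e+5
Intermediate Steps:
a = -3 (a = 2 - 1*5 = 2 - 5 = -3)
m(K, g) = -3
r(H, Y) = -¾ + 5*H*Y/4 (r(H, Y) = -¾ + ((H*Y)*5)/4 = -¾ + (5*H*Y)/4 = -¾ + 5*H*Y/4)
j(U, L) = -¾ - 15*U (j(U, L) = -¾ + (5/4)*(-3)*((-4*(-1))*U) = -¾ + (5/4)*(-3)*(4*U) = -¾ - 15*U)
238*j(100, -8) = 238*(-¾ - 15*100) = 238*(-¾ - 1500) = 238*(-6003/4) = -714357/2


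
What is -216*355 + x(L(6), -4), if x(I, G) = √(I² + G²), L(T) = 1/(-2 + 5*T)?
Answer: -76680 + √12545/28 ≈ -76676.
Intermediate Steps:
x(I, G) = √(G² + I²)
-216*355 + x(L(6), -4) = -216*355 + √((-4)² + (1/(-2 + 5*6))²) = -76680 + √(16 + (1/(-2 + 30))²) = -76680 + √(16 + (1/28)²) = -76680 + √(16 + 1/784) = -76680 + √(12545/784) = -76680 + √12545/28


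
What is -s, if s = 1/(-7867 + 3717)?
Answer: 1/4150 ≈ 0.00024096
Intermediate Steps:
s = -1/4150 (s = 1/(-4150) = -1/4150 ≈ -0.00024096)
-s = -1*(-1/4150) = 1/4150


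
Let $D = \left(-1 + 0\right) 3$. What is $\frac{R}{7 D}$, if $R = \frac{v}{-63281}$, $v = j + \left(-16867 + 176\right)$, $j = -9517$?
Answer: $- \frac{1248}{63281} \approx -0.019722$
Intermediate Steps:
$D = -3$ ($D = \left(-1\right) 3 = -3$)
$v = -26208$ ($v = -9517 + \left(-16867 + 176\right) = -9517 - 16691 = -26208$)
$R = \frac{26208}{63281}$ ($R = - \frac{26208}{-63281} = \left(-26208\right) \left(- \frac{1}{63281}\right) = \frac{26208}{63281} \approx 0.41415$)
$\frac{R}{7 D} = \frac{26208}{63281 \cdot 7 \left(-3\right)} = \frac{26208}{63281 \left(-21\right)} = \frac{26208}{63281} \left(- \frac{1}{21}\right) = - \frac{1248}{63281}$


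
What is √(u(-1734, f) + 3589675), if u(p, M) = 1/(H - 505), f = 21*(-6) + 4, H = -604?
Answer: √4414873077566/1109 ≈ 1894.6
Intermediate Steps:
f = -122 (f = -126 + 4 = -122)
u(p, M) = -1/1109 (u(p, M) = 1/(-604 - 505) = 1/(-1109) = -1/1109)
√(u(-1734, f) + 3589675) = √(-1/1109 + 3589675) = √(3980949574/1109) = √4414873077566/1109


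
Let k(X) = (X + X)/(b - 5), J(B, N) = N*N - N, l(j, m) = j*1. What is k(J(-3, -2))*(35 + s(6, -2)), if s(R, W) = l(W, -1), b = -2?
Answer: -396/7 ≈ -56.571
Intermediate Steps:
l(j, m) = j
s(R, W) = W
J(B, N) = N**2 - N
k(X) = -2*X/7 (k(X) = (X + X)/(-2 - 5) = (2*X)/(-7) = (2*X)*(-1/7) = -2*X/7)
k(J(-3, -2))*(35 + s(6, -2)) = (-(-4)*(-1 - 2)/7)*(35 - 2) = -(-4)*(-3)/7*33 = -2/7*6*33 = -12/7*33 = -396/7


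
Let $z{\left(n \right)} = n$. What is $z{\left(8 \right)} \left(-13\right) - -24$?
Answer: $-80$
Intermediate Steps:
$z{\left(8 \right)} \left(-13\right) - -24 = 8 \left(-13\right) - -24 = -104 + 24 = -80$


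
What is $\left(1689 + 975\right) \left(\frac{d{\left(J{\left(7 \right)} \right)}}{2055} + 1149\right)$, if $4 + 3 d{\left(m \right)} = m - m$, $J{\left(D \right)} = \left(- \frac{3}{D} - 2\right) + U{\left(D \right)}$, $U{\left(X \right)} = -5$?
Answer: $\frac{2096739976}{685} \approx 3.0609 \cdot 10^{6}$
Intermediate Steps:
$J{\left(D \right)} = -7 - \frac{3}{D}$ ($J{\left(D \right)} = \left(- \frac{3}{D} - 2\right) - 5 = \left(-2 - \frac{3}{D}\right) - 5 = -7 - \frac{3}{D}$)
$d{\left(m \right)} = - \frac{4}{3}$ ($d{\left(m \right)} = - \frac{4}{3} + \frac{m - m}{3} = - \frac{4}{3} + \frac{1}{3} \cdot 0 = - \frac{4}{3} + 0 = - \frac{4}{3}$)
$\left(1689 + 975\right) \left(\frac{d{\left(J{\left(7 \right)} \right)}}{2055} + 1149\right) = \left(1689 + 975\right) \left(- \frac{4}{3 \cdot 2055} + 1149\right) = 2664 \left(\left(- \frac{4}{3}\right) \frac{1}{2055} + 1149\right) = 2664 \left(- \frac{4}{6165} + 1149\right) = 2664 \cdot \frac{7083581}{6165} = \frac{2096739976}{685}$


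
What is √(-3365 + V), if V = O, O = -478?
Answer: 3*I*√427 ≈ 61.992*I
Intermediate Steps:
V = -478
√(-3365 + V) = √(-3365 - 478) = √(-3843) = 3*I*√427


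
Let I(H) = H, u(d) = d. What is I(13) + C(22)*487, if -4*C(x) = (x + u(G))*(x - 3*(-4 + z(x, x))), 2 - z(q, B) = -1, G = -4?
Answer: -109549/2 ≈ -54775.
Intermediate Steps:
z(q, B) = 3 (z(q, B) = 2 - 1*(-1) = 2 + 1 = 3)
C(x) = -(-4 + x)*(3 + x)/4 (C(x) = -(x - 4)*(x - 3*(-4 + 3))/4 = -(-4 + x)*(x - 3*(-1))/4 = -(-4 + x)*(x + 3)/4 = -(-4 + x)*(3 + x)/4)
I(13) + C(22)*487 = 13 + (3 - ¼*22² + (¼)*22)*487 = 13 + (3 - ¼*484 + 11/2)*487 = 13 + (3 - 121 + 11/2)*487 = 13 - 225/2*487 = 13 - 109575/2 = -109549/2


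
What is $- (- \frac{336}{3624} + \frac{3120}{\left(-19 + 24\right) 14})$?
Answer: $- \frac{47014}{1057} \approx -44.479$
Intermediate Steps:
$- (- \frac{336}{3624} + \frac{3120}{\left(-19 + 24\right) 14}) = - (\left(-336\right) \frac{1}{3624} + \frac{3120}{5 \cdot 14}) = - (- \frac{14}{151} + \frac{3120}{70}) = - (- \frac{14}{151} + 3120 \cdot \frac{1}{70}) = - (- \frac{14}{151} + \frac{312}{7}) = \left(-1\right) \frac{47014}{1057} = - \frac{47014}{1057}$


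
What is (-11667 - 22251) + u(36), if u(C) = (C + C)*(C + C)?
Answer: -28734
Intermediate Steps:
u(C) = 4*C**2 (u(C) = (2*C)*(2*C) = 4*C**2)
(-11667 - 22251) + u(36) = (-11667 - 22251) + 4*36**2 = -33918 + 4*1296 = -33918 + 5184 = -28734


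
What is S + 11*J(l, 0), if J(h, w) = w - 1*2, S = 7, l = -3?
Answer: -15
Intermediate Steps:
J(h, w) = -2 + w (J(h, w) = w - 2 = -2 + w)
S + 11*J(l, 0) = 7 + 11*(-2 + 0) = 7 + 11*(-2) = 7 - 22 = -15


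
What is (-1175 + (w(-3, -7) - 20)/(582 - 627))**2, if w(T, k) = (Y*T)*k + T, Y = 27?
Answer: 2853589561/2025 ≈ 1.4092e+6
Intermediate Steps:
w(T, k) = T + 27*T*k (w(T, k) = (27*T)*k + T = 27*T*k + T = T + 27*T*k)
(-1175 + (w(-3, -7) - 20)/(582 - 627))**2 = (-1175 + (-3*(1 + 27*(-7)) - 20)/(582 - 627))**2 = (-1175 + (-3*(1 - 189) - 20)/(-45))**2 = (-1175 + (-3*(-188) - 20)*(-1/45))**2 = (-1175 + (564 - 20)*(-1/45))**2 = (-1175 + 544*(-1/45))**2 = (-1175 - 544/45)**2 = (-53419/45)**2 = 2853589561/2025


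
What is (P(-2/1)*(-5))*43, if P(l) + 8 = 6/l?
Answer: 2365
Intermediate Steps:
P(l) = -8 + 6/l
(P(-2/1)*(-5))*43 = ((-8 + 6/((-2/1)))*(-5))*43 = ((-8 + 6/((-2*1)))*(-5))*43 = ((-8 + 6/(-2))*(-5))*43 = ((-8 + 6*(-1/2))*(-5))*43 = ((-8 - 3)*(-5))*43 = -11*(-5)*43 = 55*43 = 2365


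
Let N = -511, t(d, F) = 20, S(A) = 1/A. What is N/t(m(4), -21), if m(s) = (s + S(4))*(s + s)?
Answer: -511/20 ≈ -25.550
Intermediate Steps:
m(s) = 2*s*(1/4 + s) (m(s) = (s + 1/4)*(s + s) = (s + 1/4)*(2*s) = (1/4 + s)*(2*s) = 2*s*(1/4 + s))
N/t(m(4), -21) = -511/20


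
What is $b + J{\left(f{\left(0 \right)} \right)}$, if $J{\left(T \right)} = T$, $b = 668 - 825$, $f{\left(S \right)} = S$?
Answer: $-157$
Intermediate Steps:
$b = -157$ ($b = 668 - 825 = -157$)
$b + J{\left(f{\left(0 \right)} \right)} = -157 + 0 = -157$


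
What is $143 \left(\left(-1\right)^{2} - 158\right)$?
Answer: $-22451$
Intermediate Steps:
$143 \left(\left(-1\right)^{2} - 158\right) = 143 \left(1 - 158\right) = 143 \left(-157\right) = -22451$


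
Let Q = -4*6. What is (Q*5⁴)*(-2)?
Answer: 30000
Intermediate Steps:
Q = -24
(Q*5⁴)*(-2) = -24*5⁴*(-2) = -24*625*(-2) = -15000*(-2) = 30000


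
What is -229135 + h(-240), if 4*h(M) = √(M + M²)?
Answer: -229135 + √3585 ≈ -2.2908e+5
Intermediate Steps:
h(M) = √(M + M²)/4
-229135 + h(-240) = -229135 + √(-240*(1 - 240))/4 = -229135 + √(-240*(-239))/4 = -229135 + √57360/4 = -229135 + (4*√3585)/4 = -229135 + √3585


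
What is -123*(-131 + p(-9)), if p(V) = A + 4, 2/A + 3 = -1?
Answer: 31365/2 ≈ 15683.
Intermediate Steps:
A = -1/2 (A = 2/(-3 - 1) = 2/(-4) = 2*(-1/4) = -1/2 ≈ -0.50000)
p(V) = 7/2 (p(V) = -1/2 + 4 = 7/2)
-123*(-131 + p(-9)) = -123*(-131 + 7/2) = -123*(-255/2) = 31365/2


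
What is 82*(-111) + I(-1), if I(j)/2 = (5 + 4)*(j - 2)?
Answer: -9156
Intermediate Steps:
I(j) = -36 + 18*j (I(j) = 2*((5 + 4)*(j - 2)) = 2*(9*(-2 + j)) = 2*(-18 + 9*j) = -36 + 18*j)
82*(-111) + I(-1) = 82*(-111) + (-36 + 18*(-1)) = -9102 + (-36 - 18) = -9102 - 54 = -9156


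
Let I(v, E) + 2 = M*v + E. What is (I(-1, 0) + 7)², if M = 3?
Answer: 4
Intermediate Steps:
I(v, E) = -2 + E + 3*v (I(v, E) = -2 + (3*v + E) = -2 + (E + 3*v) = -2 + E + 3*v)
(I(-1, 0) + 7)² = ((-2 + 0 + 3*(-1)) + 7)² = ((-2 + 0 - 3) + 7)² = (-5 + 7)² = 2² = 4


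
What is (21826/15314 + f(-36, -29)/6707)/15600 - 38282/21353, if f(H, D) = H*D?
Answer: -1614091017045787/900361364962800 ≈ -1.7927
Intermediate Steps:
f(H, D) = D*H
(21826/15314 + f(-36, -29)/6707)/15600 - 38282/21353 = (21826/15314 - 29*(-36)/6707)/15600 - 38282/21353 = (21826*(1/15314) + 1044*(1/6707))*(1/15600) - 38282*1/21353 = (10913/7657 + 1044/6707)*(1/15600) - 38282/21353 = (4273021/2702921)*(1/15600) - 38282/21353 = 4273021/42165567600 - 38282/21353 = -1614091017045787/900361364962800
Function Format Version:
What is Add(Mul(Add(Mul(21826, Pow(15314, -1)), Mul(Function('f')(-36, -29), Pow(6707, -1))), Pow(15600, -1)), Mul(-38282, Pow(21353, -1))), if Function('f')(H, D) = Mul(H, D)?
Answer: Rational(-1614091017045787, 900361364962800) ≈ -1.7927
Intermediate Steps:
Function('f')(H, D) = Mul(D, H)
Add(Mul(Add(Mul(21826, Pow(15314, -1)), Mul(Function('f')(-36, -29), Pow(6707, -1))), Pow(15600, -1)), Mul(-38282, Pow(21353, -1))) = Add(Mul(Add(Mul(21826, Pow(15314, -1)), Mul(Mul(-29, -36), Pow(6707, -1))), Pow(15600, -1)), Mul(-38282, Pow(21353, -1))) = Add(Mul(Add(Mul(21826, Rational(1, 15314)), Mul(1044, Rational(1, 6707))), Rational(1, 15600)), Mul(-38282, Rational(1, 21353))) = Add(Mul(Add(Rational(10913, 7657), Rational(1044, 6707)), Rational(1, 15600)), Rational(-38282, 21353)) = Add(Mul(Rational(4273021, 2702921), Rational(1, 15600)), Rational(-38282, 21353)) = Add(Rational(4273021, 42165567600), Rational(-38282, 21353)) = Rational(-1614091017045787, 900361364962800)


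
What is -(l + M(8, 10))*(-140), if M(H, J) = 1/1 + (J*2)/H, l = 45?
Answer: 6790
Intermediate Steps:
M(H, J) = 1 + 2*J/H (M(H, J) = 1*1 + (2*J)/H = 1 + 2*J/H)
-(l + M(8, 10))*(-140) = -(45 + (8 + 2*10)/8)*(-140) = -(45 + (8 + 20)/8)*(-140) = -(45 + (⅛)*28)*(-140) = -(45 + 7/2)*(-140) = -97*(-140)/2 = -1*(-6790) = 6790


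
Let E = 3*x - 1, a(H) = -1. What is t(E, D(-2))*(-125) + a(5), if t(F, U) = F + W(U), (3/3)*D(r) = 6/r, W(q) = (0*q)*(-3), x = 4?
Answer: -1376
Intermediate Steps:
W(q) = 0 (W(q) = 0*(-3) = 0)
D(r) = 6/r
E = 11 (E = 3*4 - 1 = 12 - 1 = 11)
t(F, U) = F (t(F, U) = F + 0 = F)
t(E, D(-2))*(-125) + a(5) = 11*(-125) - 1 = -1375 - 1 = -1376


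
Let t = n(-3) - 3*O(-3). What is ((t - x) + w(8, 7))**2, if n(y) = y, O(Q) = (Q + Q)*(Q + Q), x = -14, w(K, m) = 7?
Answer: 8100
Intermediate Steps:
O(Q) = 4*Q**2 (O(Q) = (2*Q)*(2*Q) = 4*Q**2)
t = -111 (t = -3 - 12*(-3)**2 = -3 - 12*9 = -3 - 3*36 = -3 - 108 = -111)
((t - x) + w(8, 7))**2 = ((-111 - 1*(-14)) + 7)**2 = ((-111 + 14) + 7)**2 = (-97 + 7)**2 = (-90)**2 = 8100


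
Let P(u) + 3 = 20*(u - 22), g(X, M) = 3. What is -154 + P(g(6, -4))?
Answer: -537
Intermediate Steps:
P(u) = -443 + 20*u (P(u) = -3 + 20*(u - 22) = -3 + 20*(-22 + u) = -3 + (-440 + 20*u) = -443 + 20*u)
-154 + P(g(6, -4)) = -154 + (-443 + 20*3) = -154 + (-443 + 60) = -154 - 383 = -537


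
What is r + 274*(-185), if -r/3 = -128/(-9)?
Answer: -152198/3 ≈ -50733.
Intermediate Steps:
r = -128/3 (r = -(-384)/(-9) = -(-384)*(-1)/9 = -3*128/9 = -128/3 ≈ -42.667)
r + 274*(-185) = -128/3 + 274*(-185) = -128/3 - 50690 = -152198/3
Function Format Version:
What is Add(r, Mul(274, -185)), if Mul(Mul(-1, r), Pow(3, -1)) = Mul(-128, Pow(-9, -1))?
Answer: Rational(-152198, 3) ≈ -50733.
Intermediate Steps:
r = Rational(-128, 3) (r = Mul(-3, Mul(-128, Pow(-9, -1))) = Mul(-3, Mul(-128, Rational(-1, 9))) = Mul(-3, Rational(128, 9)) = Rational(-128, 3) ≈ -42.667)
Add(r, Mul(274, -185)) = Add(Rational(-128, 3), Mul(274, -185)) = Add(Rational(-128, 3), -50690) = Rational(-152198, 3)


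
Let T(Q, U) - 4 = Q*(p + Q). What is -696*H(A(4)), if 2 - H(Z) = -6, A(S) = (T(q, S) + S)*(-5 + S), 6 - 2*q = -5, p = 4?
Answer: -5568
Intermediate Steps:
q = 11/2 (q = 3 - 1/2*(-5) = 3 + 5/2 = 11/2 ≈ 5.5000)
T(Q, U) = 4 + Q*(4 + Q)
A(S) = (-5 + S)*(225/4 + S) (A(S) = ((4 + (11/2)**2 + 4*(11/2)) + S)*(-5 + S) = ((4 + 121/4 + 22) + S)*(-5 + S) = (225/4 + S)*(-5 + S) = (-5 + S)*(225/4 + S))
H(Z) = 8 (H(Z) = 2 - 1*(-6) = 2 + 6 = 8)
-696*H(A(4)) = -696*8 = -5568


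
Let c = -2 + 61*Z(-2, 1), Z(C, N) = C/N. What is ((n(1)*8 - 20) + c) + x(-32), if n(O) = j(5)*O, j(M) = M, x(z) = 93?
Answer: -11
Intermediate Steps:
n(O) = 5*O
c = -124 (c = -2 + 61*(-2/1) = -2 + 61*(-2*1) = -2 + 61*(-2) = -2 - 122 = -124)
((n(1)*8 - 20) + c) + x(-32) = (((5*1)*8 - 20) - 124) + 93 = ((5*8 - 20) - 124) + 93 = ((40 - 20) - 124) + 93 = (20 - 124) + 93 = -104 + 93 = -11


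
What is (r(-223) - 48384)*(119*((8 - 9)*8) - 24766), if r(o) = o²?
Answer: -34590710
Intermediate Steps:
(r(-223) - 48384)*(119*((8 - 9)*8) - 24766) = ((-223)² - 48384)*(119*((8 - 9)*8) - 24766) = (49729 - 48384)*(119*(-1*8) - 24766) = 1345*(119*(-8) - 24766) = 1345*(-952 - 24766) = 1345*(-25718) = -34590710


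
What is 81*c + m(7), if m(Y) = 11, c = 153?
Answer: 12404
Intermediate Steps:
81*c + m(7) = 81*153 + 11 = 12393 + 11 = 12404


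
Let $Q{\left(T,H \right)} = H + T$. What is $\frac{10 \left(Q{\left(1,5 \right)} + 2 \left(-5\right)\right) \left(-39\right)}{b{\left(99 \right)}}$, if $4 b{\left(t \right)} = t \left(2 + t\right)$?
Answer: $\frac{2080}{3333} \approx 0.62406$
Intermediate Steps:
$b{\left(t \right)} = \frac{t \left(2 + t\right)}{4}$
$\frac{10 \left(Q{\left(1,5 \right)} + 2 \left(-5\right)\right) \left(-39\right)}{b{\left(99 \right)}} = \frac{10 \left(\left(5 + 1\right) + 2 \left(-5\right)\right) \left(-39\right)}{\frac{1}{4} \cdot 99 \left(2 + 99\right)} = \frac{10 \left(6 - 10\right) \left(-39\right)}{\frac{1}{4} \cdot 99 \cdot 101} = \frac{10 \left(-4\right) \left(-39\right)}{\frac{9999}{4}} = \left(-40\right) \left(-39\right) \frac{4}{9999} = 1560 \cdot \frac{4}{9999} = \frac{2080}{3333}$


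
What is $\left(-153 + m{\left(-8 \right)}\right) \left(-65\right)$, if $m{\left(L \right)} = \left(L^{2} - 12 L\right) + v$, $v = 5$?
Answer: $-780$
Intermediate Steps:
$m{\left(L \right)} = 5 + L^{2} - 12 L$ ($m{\left(L \right)} = \left(L^{2} - 12 L\right) + 5 = 5 + L^{2} - 12 L$)
$\left(-153 + m{\left(-8 \right)}\right) \left(-65\right) = \left(-153 + \left(5 + \left(-8\right)^{2} - -96\right)\right) \left(-65\right) = \left(-153 + \left(5 + 64 + 96\right)\right) \left(-65\right) = \left(-153 + 165\right) \left(-65\right) = 12 \left(-65\right) = -780$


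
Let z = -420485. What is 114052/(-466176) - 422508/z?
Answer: 37251483547/49005003840 ≈ 0.76016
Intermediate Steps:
114052/(-466176) - 422508/z = 114052/(-466176) - 422508/(-420485) = 114052*(-1/466176) - 422508*(-1/420485) = -28513/116544 + 422508/420485 = 37251483547/49005003840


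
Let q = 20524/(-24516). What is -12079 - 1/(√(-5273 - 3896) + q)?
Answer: -4160690279550811/344456520490 + 37564641*I*√9169/344456520490 ≈ -12079.0 + 0.010443*I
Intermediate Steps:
q = -5131/6129 (q = 20524*(-1/24516) = -5131/6129 ≈ -0.83717)
-12079 - 1/(√(-5273 - 3896) + q) = -12079 - 1/(√(-5273 - 3896) - 5131/6129) = -12079 - 1/(√(-9169) - 5131/6129) = -12079 - 1/(I*√9169 - 5131/6129) = -12079 - 1/(-5131/6129 + I*√9169)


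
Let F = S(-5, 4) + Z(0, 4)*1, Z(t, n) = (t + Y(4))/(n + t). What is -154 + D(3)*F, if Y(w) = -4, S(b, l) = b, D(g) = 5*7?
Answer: -364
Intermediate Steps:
D(g) = 35
Z(t, n) = (-4 + t)/(n + t) (Z(t, n) = (t - 4)/(n + t) = (-4 + t)/(n + t))
F = -6 (F = -5 + ((-4 + 0)/(4 + 0))*1 = -5 + (-4/4)*1 = -5 + ((¼)*(-4))*1 = -5 - 1*1 = -5 - 1 = -6)
-154 + D(3)*F = -154 + 35*(-6) = -154 - 210 = -364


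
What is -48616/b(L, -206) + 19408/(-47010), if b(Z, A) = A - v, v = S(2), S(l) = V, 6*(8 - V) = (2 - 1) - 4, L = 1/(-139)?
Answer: 253475016/1120405 ≈ 226.24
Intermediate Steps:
L = -1/139 ≈ -0.0071942
V = 17/2 (V = 8 - ((2 - 1) - 4)/6 = 8 - (1 - 4)/6 = 8 - ⅙*(-3) = 8 + ½ = 17/2 ≈ 8.5000)
S(l) = 17/2
v = 17/2 ≈ 8.5000
b(Z, A) = -17/2 + A (b(Z, A) = A - 1*17/2 = A - 17/2 = -17/2 + A)
-48616/b(L, -206) + 19408/(-47010) = -48616/(-17/2 - 206) + 19408/(-47010) = -48616/(-429/2) + 19408*(-1/47010) = -48616*(-2/429) - 9704/23505 = 97232/429 - 9704/23505 = 253475016/1120405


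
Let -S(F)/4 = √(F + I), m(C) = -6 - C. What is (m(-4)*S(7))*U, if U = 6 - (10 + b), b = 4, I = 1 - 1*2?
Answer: -64*√6 ≈ -156.77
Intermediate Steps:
I = -1 (I = 1 - 2 = -1)
U = -8 (U = 6 - (10 + 4) = 6 - 1*14 = 6 - 14 = -8)
S(F) = -4*√(-1 + F) (S(F) = -4*√(F - 1) = -4*√(-1 + F))
(m(-4)*S(7))*U = ((-6 - 1*(-4))*(-4*√(-1 + 7)))*(-8) = ((-6 + 4)*(-4*√6))*(-8) = -(-8)*√6*(-8) = (8*√6)*(-8) = -64*√6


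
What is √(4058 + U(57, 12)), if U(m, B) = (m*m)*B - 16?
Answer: √43030 ≈ 207.44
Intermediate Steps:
U(m, B) = -16 + B*m² (U(m, B) = m²*B - 16 = B*m² - 16 = -16 + B*m²)
√(4058 + U(57, 12)) = √(4058 + (-16 + 12*57²)) = √(4058 + (-16 + 12*3249)) = √(4058 + (-16 + 38988)) = √(4058 + 38972) = √43030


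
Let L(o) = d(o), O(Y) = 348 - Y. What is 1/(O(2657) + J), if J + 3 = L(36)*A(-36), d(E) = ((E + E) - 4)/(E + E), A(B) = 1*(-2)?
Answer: -9/20825 ≈ -0.00043217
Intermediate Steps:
A(B) = -2
d(E) = (-4 + 2*E)/(2*E) (d(E) = (2*E - 4)/((2*E)) = (-4 + 2*E)*(1/(2*E)) = (-4 + 2*E)/(2*E))
L(o) = (-2 + o)/o
J = -44/9 (J = -3 + ((-2 + 36)/36)*(-2) = -3 + ((1/36)*34)*(-2) = -3 + (17/18)*(-2) = -3 - 17/9 = -44/9 ≈ -4.8889)
1/(O(2657) + J) = 1/((348 - 1*2657) - 44/9) = 1/((348 - 2657) - 44/9) = 1/(-2309 - 44/9) = 1/(-20825/9) = -9/20825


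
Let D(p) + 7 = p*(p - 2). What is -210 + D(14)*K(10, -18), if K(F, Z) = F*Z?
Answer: -29190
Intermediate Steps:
D(p) = -7 + p*(-2 + p) (D(p) = -7 + p*(p - 2) = -7 + p*(-2 + p))
-210 + D(14)*K(10, -18) = -210 + (-7 + 14² - 2*14)*(10*(-18)) = -210 + (-7 + 196 - 28)*(-180) = -210 + 161*(-180) = -210 - 28980 = -29190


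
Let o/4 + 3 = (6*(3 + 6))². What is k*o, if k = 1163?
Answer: 13551276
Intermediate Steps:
o = 11652 (o = -12 + 4*(6*(3 + 6))² = -12 + 4*(6*9)² = -12 + 4*54² = -12 + 4*2916 = -12 + 11664 = 11652)
k*o = 1163*11652 = 13551276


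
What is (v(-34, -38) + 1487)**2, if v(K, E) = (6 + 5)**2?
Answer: 2585664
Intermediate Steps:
v(K, E) = 121 (v(K, E) = 11**2 = 121)
(v(-34, -38) + 1487)**2 = (121 + 1487)**2 = 1608**2 = 2585664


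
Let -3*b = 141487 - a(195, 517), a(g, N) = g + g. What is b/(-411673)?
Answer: 141097/1235019 ≈ 0.11425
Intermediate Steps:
a(g, N) = 2*g
b = -141097/3 (b = -(141487 - 2*195)/3 = -(141487 - 1*390)/3 = -(141487 - 390)/3 = -⅓*141097 = -141097/3 ≈ -47032.)
b/(-411673) = -141097/3/(-411673) = -141097/3*(-1/411673) = 141097/1235019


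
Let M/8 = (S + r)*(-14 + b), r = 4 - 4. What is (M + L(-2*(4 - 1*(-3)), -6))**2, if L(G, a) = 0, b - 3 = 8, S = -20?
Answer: 230400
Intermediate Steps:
r = 0
b = 11 (b = 3 + 8 = 11)
M = 480 (M = 8*((-20 + 0)*(-14 + 11)) = 8*(-20*(-3)) = 8*60 = 480)
(M + L(-2*(4 - 1*(-3)), -6))**2 = (480 + 0)**2 = 480**2 = 230400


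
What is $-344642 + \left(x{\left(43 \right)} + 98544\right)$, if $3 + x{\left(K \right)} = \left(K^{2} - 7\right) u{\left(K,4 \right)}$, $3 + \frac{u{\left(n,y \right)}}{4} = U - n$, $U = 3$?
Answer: $-562925$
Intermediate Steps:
$u{\left(n,y \right)} = - 4 n$ ($u{\left(n,y \right)} = -12 + 4 \left(3 - n\right) = -12 - \left(-12 + 4 n\right) = - 4 n$)
$x{\left(K \right)} = -3 - 4 K \left(-7 + K^{2}\right)$ ($x{\left(K \right)} = -3 + \left(K^{2} - 7\right) \left(- 4 K\right) = -3 + \left(-7 + K^{2}\right) \left(- 4 K\right) = -3 - 4 K \left(-7 + K^{2}\right)$)
$-344642 + \left(x{\left(43 \right)} + 98544\right) = -344642 + \left(\left(-3 - 4 \cdot 43^{3} + 28 \cdot 43\right) + 98544\right) = -344642 + \left(\left(-3 - 318028 + 1204\right) + 98544\right) = -344642 + \left(-316827 + 98544\right) = -344642 - 218283 = -562925$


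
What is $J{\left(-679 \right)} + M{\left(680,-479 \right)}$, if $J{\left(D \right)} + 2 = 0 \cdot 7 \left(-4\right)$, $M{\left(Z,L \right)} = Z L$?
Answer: $-325722$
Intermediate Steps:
$M{\left(Z,L \right)} = L Z$
$J{\left(D \right)} = -2$ ($J{\left(D \right)} = -2 + 0 \cdot 7 \left(-4\right) = -2 + 0 \left(-4\right) = -2 + 0 = -2$)
$J{\left(-679 \right)} + M{\left(680,-479 \right)} = -2 - 325720 = -325722$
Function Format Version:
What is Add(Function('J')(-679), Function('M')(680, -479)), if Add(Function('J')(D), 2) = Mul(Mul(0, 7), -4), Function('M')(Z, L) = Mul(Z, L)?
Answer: -325722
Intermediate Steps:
Function('M')(Z, L) = Mul(L, Z)
Function('J')(D) = -2 (Function('J')(D) = Add(-2, Mul(Mul(0, 7), -4)) = Add(-2, Mul(0, -4)) = Add(-2, 0) = -2)
Add(Function('J')(-679), Function('M')(680, -479)) = Add(-2, Mul(-479, 680)) = Add(-2, -325720) = -325722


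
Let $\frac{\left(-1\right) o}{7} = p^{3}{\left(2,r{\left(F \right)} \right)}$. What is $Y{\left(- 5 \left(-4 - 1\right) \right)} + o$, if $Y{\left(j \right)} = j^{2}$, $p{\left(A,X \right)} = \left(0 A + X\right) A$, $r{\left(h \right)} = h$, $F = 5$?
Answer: $-6375$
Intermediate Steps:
$p{\left(A,X \right)} = A X$ ($p{\left(A,X \right)} = \left(0 + X\right) A = X A = A X$)
$o = -7000$ ($o = - 7 \left(2 \cdot 5\right)^{3} = - 7 \cdot 10^{3} = \left(-7\right) 1000 = -7000$)
$Y{\left(- 5 \left(-4 - 1\right) \right)} + o = \left(- 5 \left(-4 - 1\right)\right)^{2} - 7000 = \left(\left(-5\right) \left(-5\right)\right)^{2} - 7000 = 25^{2} - 7000 = 625 - 7000 = -6375$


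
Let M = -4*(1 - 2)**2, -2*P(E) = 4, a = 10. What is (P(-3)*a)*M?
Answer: 80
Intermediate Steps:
P(E) = -2 (P(E) = -1/2*4 = -2)
M = -4 (M = -4*(-1)**2 = -4*1 = -4)
(P(-3)*a)*M = -2*10*(-4) = -20*(-4) = 80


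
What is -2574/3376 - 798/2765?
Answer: -700797/666760 ≈ -1.0510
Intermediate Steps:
-2574/3376 - 798/2765 = -2574*1/3376 - 798*1/2765 = -1287/1688 - 114/395 = -700797/666760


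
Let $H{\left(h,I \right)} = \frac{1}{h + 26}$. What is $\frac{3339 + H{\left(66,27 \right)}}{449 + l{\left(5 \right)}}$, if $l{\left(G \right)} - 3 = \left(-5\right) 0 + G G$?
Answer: $\frac{307189}{43884} \approx 7.0$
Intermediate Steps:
$l{\left(G \right)} = 3 + G^{2}$ ($l{\left(G \right)} = 3 + \left(\left(-5\right) 0 + G G\right) = 3 + \left(0 + G^{2}\right) = 3 + G^{2}$)
$H{\left(h,I \right)} = \frac{1}{26 + h}$
$\frac{3339 + H{\left(66,27 \right)}}{449 + l{\left(5 \right)}} = \frac{3339 + \frac{1}{26 + 66}}{449 + \left(3 + 5^{2}\right)} = \frac{3339 + \frac{1}{92}}{449 + \left(3 + 25\right)} = \frac{3339 + \frac{1}{92}}{449 + 28} = \frac{307189}{92 \cdot 477} = \frac{307189}{92} \cdot \frac{1}{477} = \frac{307189}{43884}$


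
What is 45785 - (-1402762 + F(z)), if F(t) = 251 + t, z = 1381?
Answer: 1446915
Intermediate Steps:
45785 - (-1402762 + F(z)) = 45785 - (-1402762 + (251 + 1381)) = 45785 - (-1402762 + 1632) = 45785 - 1*(-1401130) = 45785 + 1401130 = 1446915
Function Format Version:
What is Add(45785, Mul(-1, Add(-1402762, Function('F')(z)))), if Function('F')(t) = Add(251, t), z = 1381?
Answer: 1446915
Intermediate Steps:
Add(45785, Mul(-1, Add(-1402762, Function('F')(z)))) = Add(45785, Mul(-1, Add(-1402762, Add(251, 1381)))) = Add(45785, Mul(-1, Add(-1402762, 1632))) = Add(45785, Mul(-1, -1401130)) = Add(45785, 1401130) = 1446915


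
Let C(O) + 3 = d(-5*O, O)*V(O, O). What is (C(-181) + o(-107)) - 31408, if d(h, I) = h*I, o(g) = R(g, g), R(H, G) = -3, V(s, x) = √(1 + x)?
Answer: -31414 - 982830*I*√5 ≈ -31414.0 - 2.1977e+6*I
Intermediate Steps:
o(g) = -3
d(h, I) = I*h
C(O) = -3 - 5*O²*√(1 + O) (C(O) = -3 + (O*(-5*O))*√(1 + O) = -3 + (-5*O²)*√(1 + O) = -3 - 5*O²*√(1 + O))
(C(-181) + o(-107)) - 31408 = ((-3 - 5*(-181)²*√(1 - 181)) - 3) - 31408 = ((-3 - 5*32761*√(-180)) - 3) - 31408 = ((-3 - 5*32761*6*I*√5) - 3) - 31408 = ((-3 - 982830*I*√5) - 3) - 31408 = (-6 - 982830*I*√5) - 31408 = -31414 - 982830*I*√5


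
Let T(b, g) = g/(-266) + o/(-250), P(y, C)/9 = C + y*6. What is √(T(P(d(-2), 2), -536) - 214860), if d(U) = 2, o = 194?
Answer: I*√2375397889165/3325 ≈ 463.53*I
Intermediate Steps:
P(y, C) = 9*C + 54*y (P(y, C) = 9*(C + y*6) = 9*(C + 6*y) = 9*C + 54*y)
T(b, g) = -97/125 - g/266 (T(b, g) = g/(-266) + 194/(-250) = g*(-1/266) + 194*(-1/250) = -g/266 - 97/125 = -97/125 - g/266)
√(T(P(d(-2), 2), -536) - 214860) = √((-97/125 - 1/266*(-536)) - 214860) = √((-97/125 + 268/133) - 214860) = √(20599/16625 - 214860) = √(-3572026901/16625) = I*√2375397889165/3325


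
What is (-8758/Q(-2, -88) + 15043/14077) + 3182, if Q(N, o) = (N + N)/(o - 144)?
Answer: -1015114453/2011 ≈ -5.0478e+5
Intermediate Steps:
Q(N, o) = 2*N/(-144 + o) (Q(N, o) = (2*N)/(-144 + o) = 2*N/(-144 + o))
(-8758/Q(-2, -88) + 15043/14077) + 3182 = (-8758/(2*(-2)/(-144 - 88)) + 15043/14077) + 3182 = (-8758/(2*(-2)/(-232)) + 15043*(1/14077)) + 3182 = (-8758/(2*(-2)*(-1/232)) + 2149/2011) + 3182 = (-8758/1/58 + 2149/2011) + 3182 = (-8758*58 + 2149/2011) + 3182 = (-507964 + 2149/2011) + 3182 = -1021513455/2011 + 3182 = -1015114453/2011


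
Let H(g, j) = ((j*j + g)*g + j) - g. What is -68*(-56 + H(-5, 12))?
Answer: 49912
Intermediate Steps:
H(g, j) = j - g + g*(g + j²) (H(g, j) = ((j² + g)*g + j) - g = ((g + j²)*g + j) - g = (g*(g + j²) + j) - g = (j + g*(g + j²)) - g = j - g + g*(g + j²))
-68*(-56 + H(-5, 12)) = -68*(-56 + (12 + (-5)² - 1*(-5) - 5*12²)) = -68*(-56 + (12 + 25 + 5 - 5*144)) = -68*(-56 + (12 + 25 + 5 - 720)) = -68*(-56 - 678) = -68*(-734) = 49912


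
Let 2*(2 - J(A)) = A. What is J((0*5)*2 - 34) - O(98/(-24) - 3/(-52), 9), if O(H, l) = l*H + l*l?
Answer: -335/13 ≈ -25.769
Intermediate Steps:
O(H, l) = l² + H*l (O(H, l) = H*l + l² = l² + H*l)
J(A) = 2 - A/2
J((0*5)*2 - 34) - O(98/(-24) - 3/(-52), 9) = (2 - ((0*5)*2 - 34)/2) - 9*((98/(-24) - 3/(-52)) + 9) = (2 - (0*2 - 34)/2) - 9*((98*(-1/24) - 3*(-1/52)) + 9) = (2 - (0 - 34)/2) - 9*((-49/12 + 3/52) + 9) = (2 - ½*(-34)) - 9*(-157/39 + 9) = (2 + 17) - 9*194/39 = 19 - 1*582/13 = 19 - 582/13 = -335/13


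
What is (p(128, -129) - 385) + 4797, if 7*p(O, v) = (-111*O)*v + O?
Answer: 1863844/7 ≈ 2.6626e+5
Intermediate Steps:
p(O, v) = O/7 - 111*O*v/7 (p(O, v) = ((-111*O)*v + O)/7 = (-111*O*v + O)/7 = (O - 111*O*v)/7 = O/7 - 111*O*v/7)
(p(128, -129) - 385) + 4797 = ((1/7)*128*(1 - 111*(-129)) - 385) + 4797 = ((1/7)*128*(1 + 14319) - 385) + 4797 = ((1/7)*128*14320 - 385) + 4797 = (1832960/7 - 385) + 4797 = 1830265/7 + 4797 = 1863844/7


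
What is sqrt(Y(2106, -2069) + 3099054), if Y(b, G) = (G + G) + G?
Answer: sqrt(3092847) ≈ 1758.6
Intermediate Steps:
Y(b, G) = 3*G (Y(b, G) = 2*G + G = 3*G)
sqrt(Y(2106, -2069) + 3099054) = sqrt(3*(-2069) + 3099054) = sqrt(-6207 + 3099054) = sqrt(3092847)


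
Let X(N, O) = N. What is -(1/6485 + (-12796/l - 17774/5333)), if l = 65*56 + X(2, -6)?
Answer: 431158405787/62978383605 ≈ 6.8461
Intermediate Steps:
l = 3642 (l = 65*56 + 2 = 3640 + 2 = 3642)
-(1/6485 + (-12796/l - 17774/5333)) = -(1/6485 + (-12796/3642 - 17774/5333)) = -(1/6485 + (-12796*1/3642 - 17774*1/5333)) = -(1/6485 + (-6398/1821 - 17774/5333)) = -(1/6485 - 66486988/9711393) = -1*(-431158405787/62978383605) = 431158405787/62978383605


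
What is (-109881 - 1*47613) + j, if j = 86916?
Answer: -70578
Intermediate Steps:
(-109881 - 1*47613) + j = (-109881 - 1*47613) + 86916 = (-109881 - 47613) + 86916 = -157494 + 86916 = -70578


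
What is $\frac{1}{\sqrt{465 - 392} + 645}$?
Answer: $\frac{645}{415952} - \frac{\sqrt{73}}{415952} \approx 0.0015301$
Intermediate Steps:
$\frac{1}{\sqrt{465 - 392} + 645} = \frac{1}{\sqrt{73} + 645} = \frac{1}{645 + \sqrt{73}}$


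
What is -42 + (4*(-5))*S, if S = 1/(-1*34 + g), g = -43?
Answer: -3214/77 ≈ -41.740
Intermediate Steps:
S = -1/77 (S = 1/(-1*34 - 43) = 1/(-34 - 43) = 1/(-77) = -1/77 ≈ -0.012987)
-42 + (4*(-5))*S = -42 + (4*(-5))*(-1/77) = -42 - 20*(-1/77) = -42 + 20/77 = -3214/77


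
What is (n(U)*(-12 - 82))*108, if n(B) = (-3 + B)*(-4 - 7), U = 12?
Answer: 1005048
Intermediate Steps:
n(B) = 33 - 11*B (n(B) = (-3 + B)*(-11) = 33 - 11*B)
(n(U)*(-12 - 82))*108 = ((33 - 11*12)*(-12 - 82))*108 = ((33 - 132)*(-94))*108 = -99*(-94)*108 = 9306*108 = 1005048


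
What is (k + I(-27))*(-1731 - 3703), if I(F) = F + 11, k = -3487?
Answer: 19035302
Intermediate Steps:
I(F) = 11 + F
(k + I(-27))*(-1731 - 3703) = (-3487 + (11 - 27))*(-1731 - 3703) = (-3487 - 16)*(-5434) = -3503*(-5434) = 19035302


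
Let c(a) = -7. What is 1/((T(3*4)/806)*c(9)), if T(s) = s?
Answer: -403/42 ≈ -9.5952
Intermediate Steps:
1/((T(3*4)/806)*c(9)) = 1/(((3*4)/806)*(-7)) = 1/((12*(1/806))*(-7)) = 1/((6/403)*(-7)) = 1/(-42/403) = -403/42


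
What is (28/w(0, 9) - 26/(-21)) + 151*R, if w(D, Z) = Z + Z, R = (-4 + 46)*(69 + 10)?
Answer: 31564310/63 ≈ 5.0102e+5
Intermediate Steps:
R = 3318 (R = 42*79 = 3318)
w(D, Z) = 2*Z
(28/w(0, 9) - 26/(-21)) + 151*R = (28/((2*9)) - 26/(-21)) + 151*3318 = (28/18 - 26*(-1/21)) + 501018 = (28*(1/18) + 26/21) + 501018 = (14/9 + 26/21) + 501018 = 176/63 + 501018 = 31564310/63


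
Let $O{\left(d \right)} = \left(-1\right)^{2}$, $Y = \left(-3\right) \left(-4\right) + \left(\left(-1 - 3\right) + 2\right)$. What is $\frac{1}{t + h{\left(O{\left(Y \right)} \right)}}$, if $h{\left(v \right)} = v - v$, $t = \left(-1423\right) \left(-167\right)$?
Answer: $\frac{1}{237641} \approx 4.208 \cdot 10^{-6}$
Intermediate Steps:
$Y = 10$ ($Y = 12 + \left(-4 + 2\right) = 12 - 2 = 10$)
$O{\left(d \right)} = 1$
$t = 237641$
$h{\left(v \right)} = 0$
$\frac{1}{t + h{\left(O{\left(Y \right)} \right)}} = \frac{1}{237641 + 0} = \frac{1}{237641}$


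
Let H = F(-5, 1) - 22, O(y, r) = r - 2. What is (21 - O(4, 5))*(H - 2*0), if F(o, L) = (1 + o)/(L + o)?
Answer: -378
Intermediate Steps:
O(y, r) = -2 + r
F(o, L) = (1 + o)/(L + o)
H = -21 (H = (1 - 5)/(1 - 5) - 22 = -4/(-4) - 22 = -¼*(-4) - 22 = 1 - 22 = -21)
(21 - O(4, 5))*(H - 2*0) = (21 - (-2 + 5))*(-21 - 2*0) = (21 - 1*3)*(-21 + 0) = (21 - 3)*(-21) = 18*(-21) = -378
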